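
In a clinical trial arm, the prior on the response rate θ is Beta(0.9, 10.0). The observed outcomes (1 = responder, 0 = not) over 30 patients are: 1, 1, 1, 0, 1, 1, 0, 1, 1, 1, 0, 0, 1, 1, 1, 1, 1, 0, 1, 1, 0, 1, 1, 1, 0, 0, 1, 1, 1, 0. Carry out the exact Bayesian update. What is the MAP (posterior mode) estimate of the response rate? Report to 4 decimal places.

The Beta prior is conjugate to a Binomial/Bernoulli likelihood; the update adds successes to α and failures to β.
Posterior: Beta(α+k, β+n−k) = Beta(0.9+21, 10.0+9) = Beta(21.9, 19.0).
Mode of Beta(a,b) for a,b>1 is (a−1)/(a+b−2) = 20.9/38.9 = 0.5373.

0.5373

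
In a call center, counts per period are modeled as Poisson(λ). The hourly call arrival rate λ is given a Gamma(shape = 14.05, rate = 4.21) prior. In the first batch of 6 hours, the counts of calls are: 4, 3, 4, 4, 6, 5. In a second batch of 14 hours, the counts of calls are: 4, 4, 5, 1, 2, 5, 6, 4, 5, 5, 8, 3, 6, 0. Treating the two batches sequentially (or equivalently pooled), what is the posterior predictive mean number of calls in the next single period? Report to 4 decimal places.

With a Gamma(shape α, rate β) prior, the Poisson likelihood is conjugate: the posterior is Gamma(α + ΣXᵢ, β + n).
Batch 1: sum of counts S = 26 over n = 6 hours.
After batch 1: Gamma(α+S, β+n) = Gamma(14.05+26, 4.21+6) = Gamma(40.05, 10.21).
Batch 2: sum of counts S = 58 over n = 14 hours.
After batch 2: Gamma(α+S, β+n) = Gamma(40.05+58, 10.21+14) = Gamma(98.05, 24.21).
The predictive distribution for one future period is NegBinom with mean α/β = 4.0500.

4.0500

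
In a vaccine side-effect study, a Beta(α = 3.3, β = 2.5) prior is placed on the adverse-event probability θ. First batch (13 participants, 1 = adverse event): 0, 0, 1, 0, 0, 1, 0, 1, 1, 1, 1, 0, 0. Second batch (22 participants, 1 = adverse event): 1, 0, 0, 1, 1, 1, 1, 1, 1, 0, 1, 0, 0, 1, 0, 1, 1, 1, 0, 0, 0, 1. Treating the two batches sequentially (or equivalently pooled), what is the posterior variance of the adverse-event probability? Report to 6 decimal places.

0.005929

The Beta prior is conjugate to a Binomial/Bernoulli likelihood; the update adds successes to α and failures to β.
After batch 1: Beta(3.3+6, 2.5+7) = Beta(9.3, 9.5).
After batch 2: Beta(9.3+13, 9.5+9) = Beta(22.3, 18.5).
Var = αβ/((α+β)²(α+β+1)) = 22.3·18.5/(40.8²·41.8) = 0.005929.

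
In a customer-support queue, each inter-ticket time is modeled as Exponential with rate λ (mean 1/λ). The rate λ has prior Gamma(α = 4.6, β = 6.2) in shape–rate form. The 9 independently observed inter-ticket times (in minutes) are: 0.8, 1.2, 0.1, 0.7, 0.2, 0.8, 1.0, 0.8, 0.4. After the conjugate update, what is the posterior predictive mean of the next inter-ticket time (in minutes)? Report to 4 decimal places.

With a Gamma(shape α, rate β) prior on the exponential rate λ, the posterior after n observations with total T = Σxᵢ is Gamma(α+n, β+T).
Sum of observations T = 6.0 minutes; n = 9.
Posterior: Gamma(4.6+9, 6.2+6.0) = Gamma(13.6, 12.2).
The predictive distribution for the next observation is Lomax; its mean is β/(α−1) = 12.2/12.6 = 0.9683.

0.9683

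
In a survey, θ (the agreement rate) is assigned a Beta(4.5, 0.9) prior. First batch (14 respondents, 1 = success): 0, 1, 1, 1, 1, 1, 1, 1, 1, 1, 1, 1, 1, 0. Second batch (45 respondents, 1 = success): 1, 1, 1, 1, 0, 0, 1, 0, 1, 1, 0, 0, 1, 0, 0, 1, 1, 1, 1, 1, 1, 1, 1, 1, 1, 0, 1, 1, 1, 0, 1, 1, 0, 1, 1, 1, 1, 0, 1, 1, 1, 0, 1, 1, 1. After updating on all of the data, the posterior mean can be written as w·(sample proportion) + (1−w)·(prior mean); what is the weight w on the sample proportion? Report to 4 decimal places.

The Beta prior is conjugate to a Binomial/Bernoulli likelihood; the update adds successes to α and failures to β.
Total number of respondents: n = 14 + 45 = 59.
Posterior mean = (α₀+k)/(α₀+β₀+n) = [n/(α₀+β₀+n)]·(k/n) + [(α₀+β₀)/(α₀+β₀+n)]·α₀/(α₀+β₀), so only n and the prior enter the weight.
The weight on the data is w = n/(α₀+β₀+n) = 59/(4.5+0.9+59) = 59/64.4 = 0.9161.

0.9161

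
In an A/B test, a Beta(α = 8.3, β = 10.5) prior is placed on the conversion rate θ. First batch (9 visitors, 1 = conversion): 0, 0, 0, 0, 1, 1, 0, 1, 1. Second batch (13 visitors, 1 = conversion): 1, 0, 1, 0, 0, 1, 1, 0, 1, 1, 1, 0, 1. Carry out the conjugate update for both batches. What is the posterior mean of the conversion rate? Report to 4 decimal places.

The Beta prior is conjugate to a Binomial/Bernoulli likelihood; the update adds successes to α and failures to β.
After batch 1: Beta(8.3+4, 10.5+5) = Beta(12.3, 15.5).
After batch 2: Beta(12.3+8, 15.5+5) = Beta(20.3, 20.5).
Posterior mean = α/(α+β) = 20.3/40.8 = 0.4975.

0.4975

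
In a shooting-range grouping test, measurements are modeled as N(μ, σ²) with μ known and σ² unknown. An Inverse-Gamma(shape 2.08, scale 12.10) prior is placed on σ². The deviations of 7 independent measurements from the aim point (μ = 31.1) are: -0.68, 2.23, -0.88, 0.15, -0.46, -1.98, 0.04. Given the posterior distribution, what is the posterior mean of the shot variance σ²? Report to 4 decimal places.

3.7736

With known mean μ and an Inverse-Gamma(α, β) prior on σ², the Normal likelihood is conjugate: posterior is Inv-Gamma(α + n/2, β + Σ(xᵢ−μ)²/2).
Σ(xᵢ−μ)² = (-0.68)² + (2.23)² + (-0.88)² + (0.15)² + (-0.46)² + (-1.98)² + (0.04)² = 10.3658.
Posterior: Inv-Gamma(2.08 + 7/2, 12.10 + 10.3658/2) = Inv-Gamma(5.58, 17.28290).
E[σ²|data] = β/(α−1) = 17.28290/4.58 = 3.7736.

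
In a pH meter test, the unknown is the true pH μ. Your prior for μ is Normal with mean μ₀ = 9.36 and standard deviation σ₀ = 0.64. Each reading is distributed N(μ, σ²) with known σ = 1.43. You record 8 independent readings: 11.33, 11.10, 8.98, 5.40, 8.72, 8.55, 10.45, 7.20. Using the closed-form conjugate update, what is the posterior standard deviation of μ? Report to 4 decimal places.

For Normal data with known variance σ², a Normal(μ₀, σ₀²) prior on μ is conjugate. Posterior precision = 1/σ₀² + n/σ²; posterior mean is the precision-weighted average of μ₀ and x̄.
σ₀² = 0.64² = 0.4096, σ² = 1.43² = 2.0449; σ² + n·σ₀² = 2.0449 + 8·0.4096 = 5.3217.
Posterior precision = 1/σ₀² + n/σ² = 1/0.4096 + 8/2.0449 = (σ² + n·σ₀²)/(σ₀²σ²) = 5.3217/(0.4096·2.0449); posterior variance σₙ² = σ₀²σ²/(σ² + n·σ₀²) = 0.4096·2.0449/5.3217 = 0.157392.
Posterior SD = √σₙ² = √(0.4096·2.0449/5.3217) = 0.3967.

0.3967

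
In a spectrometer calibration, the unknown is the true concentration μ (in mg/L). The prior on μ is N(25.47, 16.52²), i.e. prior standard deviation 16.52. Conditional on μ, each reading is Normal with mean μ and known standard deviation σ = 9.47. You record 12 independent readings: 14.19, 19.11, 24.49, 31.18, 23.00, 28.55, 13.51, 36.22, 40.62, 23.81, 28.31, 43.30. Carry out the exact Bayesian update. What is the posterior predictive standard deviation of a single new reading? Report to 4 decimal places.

9.8466

For Normal data with known variance σ², a Normal(μ₀, σ₀²) prior on μ is conjugate. Posterior precision = 1/σ₀² + n/σ²; posterior mean is the precision-weighted average of μ₀ and x̄.
σ₀² = 16.52² = 272.9104, σ² = 9.47² = 89.6809; σ² + n·σ₀² = 89.6809 + 12·272.9104 = 3364.6057.
Posterior precision = 1/σ₀² + n/σ² = 1/272.9104 + 12/89.6809 = (σ² + n·σ₀²)/(σ₀²σ²) = 3364.6057/(272.9104·89.6809); posterior variance σₙ² = σ₀²σ²/(σ² + n·σ₀²) = 272.9104·89.6809/3364.6057 = 7.274211.
Predictive variance for one new observation = σₙ² + σ² = 272.9104·89.6809/3364.6057 + 89.6809 = σ²·(σ₀² + 3364.6057)/3364.6057 = 89.6809·3637.5161/3364.6057 = 96.955111; SD = √(89.6809·3637.5161/3364.6057) = 9.8466.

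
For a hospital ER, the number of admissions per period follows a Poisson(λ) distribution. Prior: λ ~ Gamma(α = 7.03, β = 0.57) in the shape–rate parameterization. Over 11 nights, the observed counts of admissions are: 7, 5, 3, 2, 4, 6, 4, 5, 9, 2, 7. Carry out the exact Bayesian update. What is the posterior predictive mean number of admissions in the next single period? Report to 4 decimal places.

5.2748

With a Gamma(shape α, rate β) prior, the Poisson likelihood is conjugate: the posterior is Gamma(α + ΣXᵢ, β + n).
Sum of counts S = 54 over n = 11 nights.
Posterior: Gamma(α+S, β+n) = Gamma(7.03+54, 0.57+11) = Gamma(61.03, 11.57).
The predictive distribution for one future period is NegBinom with mean α/β = 5.2748.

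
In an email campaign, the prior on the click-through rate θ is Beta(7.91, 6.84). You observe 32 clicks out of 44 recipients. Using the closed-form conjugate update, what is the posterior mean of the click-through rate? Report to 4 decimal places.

0.6793

The Beta prior is conjugate to a Binomial/Bernoulli likelihood; the update adds successes to α and failures to β.
Posterior: Beta(α+k, β+n−k) = Beta(7.91+32, 6.84+12) = Beta(39.91, 18.84).
Posterior mean = α/(α+β) = 39.91/58.75 = 0.6793.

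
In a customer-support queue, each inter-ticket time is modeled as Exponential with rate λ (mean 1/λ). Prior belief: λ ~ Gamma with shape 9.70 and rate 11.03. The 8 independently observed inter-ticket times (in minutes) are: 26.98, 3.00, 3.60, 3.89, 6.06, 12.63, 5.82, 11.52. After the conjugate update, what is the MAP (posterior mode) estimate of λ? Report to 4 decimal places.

With a Gamma(shape α, rate β) prior on the exponential rate λ, the posterior after n observations with total T = Σxᵢ is Gamma(α+n, β+T).
Sum of observations T = 73.50 minutes; n = 8.
Posterior: Gamma(9.70+8, 11.03+73.50) = Gamma(17.70, 84.53).
Mode = (α−1)/β = 0.1976.

0.1976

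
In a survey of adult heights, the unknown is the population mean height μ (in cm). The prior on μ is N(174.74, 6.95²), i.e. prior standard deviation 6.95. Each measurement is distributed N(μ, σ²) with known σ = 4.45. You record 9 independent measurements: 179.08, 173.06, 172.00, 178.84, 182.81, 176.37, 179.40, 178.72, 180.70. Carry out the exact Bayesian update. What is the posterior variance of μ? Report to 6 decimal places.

For Normal data with known variance σ², a Normal(μ₀, σ₀²) prior on μ is conjugate. Posterior precision = 1/σ₀² + n/σ²; posterior mean is the precision-weighted average of μ₀ and x̄.
σ₀² = 6.95² = 48.3025, σ² = 4.45² = 19.8025; σ² + n·σ₀² = 19.8025 + 9·48.3025 = 454.525.
Posterior precision = 1/σ₀² + n/σ² = 1/48.3025 + 9/19.8025 = (σ² + n·σ₀²)/(σ₀²σ²) = 454.525/(48.3025·19.8025); posterior variance σₙ² = σ₀²σ²/(σ² + n·σ₀²) = 48.3025·19.8025/454.525 = 2.104417.

2.104417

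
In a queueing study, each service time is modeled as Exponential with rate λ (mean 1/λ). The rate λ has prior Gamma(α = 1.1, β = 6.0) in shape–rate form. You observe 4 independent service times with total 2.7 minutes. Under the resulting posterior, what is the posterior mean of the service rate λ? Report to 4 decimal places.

With a Gamma(shape α, rate β) prior on the exponential rate λ, the posterior after n observations with total T = Σxᵢ is Gamma(α+n, β+T).
Posterior: Gamma(1.1+4, 6.0+2.7) = Gamma(5.1, 8.7).
Posterior mean of λ = α/β = 5.1/8.7 = 0.5862.

0.5862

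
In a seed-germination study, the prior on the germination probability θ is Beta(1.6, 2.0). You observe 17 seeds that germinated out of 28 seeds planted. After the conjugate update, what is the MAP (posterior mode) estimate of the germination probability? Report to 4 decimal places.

0.5946

The Beta prior is conjugate to a Binomial/Bernoulli likelihood; the update adds successes to α and failures to β.
Posterior: Beta(α+k, β+n−k) = Beta(1.6+17, 2.0+11) = Beta(18.6, 13.0).
Mode of Beta(a,b) for a,b>1 is (a−1)/(a+b−2) = 17.6/29.6 = 0.5946.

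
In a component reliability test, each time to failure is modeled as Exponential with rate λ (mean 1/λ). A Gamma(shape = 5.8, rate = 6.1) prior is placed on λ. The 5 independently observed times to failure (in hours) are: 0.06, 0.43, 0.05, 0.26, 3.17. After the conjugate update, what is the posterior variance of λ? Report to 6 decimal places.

0.106504

With a Gamma(shape α, rate β) prior on the exponential rate λ, the posterior after n observations with total T = Σxᵢ is Gamma(α+n, β+T).
Sum of observations T = 3.97 hours; n = 5.
Posterior: Gamma(5.8+5, 6.1+3.97) = Gamma(10.8, 10.07).
Var = α/β² = 0.106504.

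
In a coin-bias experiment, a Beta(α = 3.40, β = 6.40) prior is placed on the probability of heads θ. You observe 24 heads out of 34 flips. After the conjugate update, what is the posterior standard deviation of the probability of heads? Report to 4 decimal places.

The Beta prior is conjugate to a Binomial/Bernoulli likelihood; the update adds successes to α and failures to β.
Posterior: Beta(α+k, β+n−k) = Beta(3.40+24, 6.40+10) = Beta(27.40, 16.40).
Var = αβ/((α+β)²(α+β+1)) = 27.40·16.40/(43.80²·44.80) = 0.00522839; SD = √0.00522839 = 0.0723.

0.0723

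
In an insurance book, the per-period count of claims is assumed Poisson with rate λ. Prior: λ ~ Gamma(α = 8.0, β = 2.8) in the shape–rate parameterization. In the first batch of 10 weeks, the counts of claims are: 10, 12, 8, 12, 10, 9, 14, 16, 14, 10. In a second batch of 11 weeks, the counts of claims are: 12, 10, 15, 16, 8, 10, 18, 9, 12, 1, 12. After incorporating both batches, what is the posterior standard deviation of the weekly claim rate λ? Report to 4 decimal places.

0.6590

With a Gamma(shape α, rate β) prior, the Poisson likelihood is conjugate: the posterior is Gamma(α + ΣXᵢ, β + n).
Batch 1: sum of counts S = 115 over n = 10 weeks.
After batch 1: Gamma(α+S, β+n) = Gamma(8.0+115, 2.8+10) = Gamma(123.0, 12.8).
Batch 2: sum of counts S = 123 over n = 11 weeks.
After batch 2: Gamma(α+S, β+n) = Gamma(123.0+123, 12.8+11) = Gamma(246.0, 23.8).
SD = √α/β = √246.0/23.8 = 0.6590.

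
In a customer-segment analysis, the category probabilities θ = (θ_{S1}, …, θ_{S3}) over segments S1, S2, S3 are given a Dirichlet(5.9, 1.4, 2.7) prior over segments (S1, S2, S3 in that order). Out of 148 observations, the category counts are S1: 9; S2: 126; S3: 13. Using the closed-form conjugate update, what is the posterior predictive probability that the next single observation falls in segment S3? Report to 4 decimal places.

0.0994

The Dirichlet prior is conjugate to the Multinomial likelihood: each posterior αⱼ = prior αⱼ + observed count nⱼ.
Posterior concentration: (14.9, 127.4, 15.7), total = 158.0.
P(next = S3 | data) = α_{S3}/Σα = 0.0994.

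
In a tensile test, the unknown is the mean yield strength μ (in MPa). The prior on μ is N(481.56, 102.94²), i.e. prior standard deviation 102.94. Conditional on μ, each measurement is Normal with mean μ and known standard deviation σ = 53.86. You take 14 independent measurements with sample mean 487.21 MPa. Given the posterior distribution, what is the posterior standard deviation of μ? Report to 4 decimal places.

14.2560

For Normal data with known variance σ², a Normal(μ₀, σ₀²) prior on μ is conjugate. Posterior precision = 1/σ₀² + n/σ²; posterior mean is the precision-weighted average of μ₀ and x̄.
σ₀² = 102.94² = 10596.6436, σ² = 53.86² = 2900.8996; σ² + n·σ₀² = 2900.8996 + 14·10596.6436 = 151253.91.
Posterior precision = 1/σ₀² + n/σ² = 1/10596.6436 + 14/2900.8996 = (σ² + n·σ₀²)/(σ₀²σ²) = 151253.91/(10596.6436·2900.8996); posterior variance σₙ² = σ₀²σ²/(σ² + n·σ₀²) = 10596.6436·2900.8996/151253.91 = 203.233088.
Posterior SD = √σₙ² = √(10596.6436·2900.8996/151253.91) = 14.2560.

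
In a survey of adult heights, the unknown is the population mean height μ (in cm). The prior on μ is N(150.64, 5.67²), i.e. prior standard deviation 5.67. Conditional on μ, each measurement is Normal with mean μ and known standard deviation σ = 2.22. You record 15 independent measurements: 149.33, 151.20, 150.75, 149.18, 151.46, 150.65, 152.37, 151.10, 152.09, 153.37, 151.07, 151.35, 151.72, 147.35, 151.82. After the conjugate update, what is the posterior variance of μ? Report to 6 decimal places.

0.325236

For Normal data with known variance σ², a Normal(μ₀, σ₀²) prior on μ is conjugate. Posterior precision = 1/σ₀² + n/σ²; posterior mean is the precision-weighted average of μ₀ and x̄.
σ₀² = 5.67² = 32.1489, σ² = 2.22² = 4.9284; σ² + n·σ₀² = 4.9284 + 15·32.1489 = 487.1619.
Posterior precision = 1/σ₀² + n/σ² = 1/32.1489 + 15/4.9284 = (σ² + n·σ₀²)/(σ₀²σ²) = 487.1619/(32.1489·4.9284); posterior variance σₙ² = σ₀²σ²/(σ² + n·σ₀²) = 32.1489·4.9284/487.1619 = 0.325236.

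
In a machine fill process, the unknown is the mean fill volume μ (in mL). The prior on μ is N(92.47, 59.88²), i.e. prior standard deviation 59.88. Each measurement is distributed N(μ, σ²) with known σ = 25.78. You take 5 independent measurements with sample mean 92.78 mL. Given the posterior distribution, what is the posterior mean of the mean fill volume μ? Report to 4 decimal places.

For Normal data with known variance σ², a Normal(μ₀, σ₀²) prior on μ is conjugate. Posterior precision = 1/σ₀² + n/σ²; posterior mean is the precision-weighted average of μ₀ and x̄.
n·x̄ = 5·92.78 = 463.9.
σ₀² = 59.88² = 3585.6144, σ² = 25.78² = 664.6084; σ² + n·σ₀² = 664.6084 + 5·3585.6144 = 18592.6804.
Posterior mean = (μ₀/σ₀² + n·x̄/σ²)/(1/σ₀² + n/σ²) = (σ²·μ₀ + σ₀²·n·x̄)/(σ² + n·σ₀²) = (664.6084·92.47 + 3585.6144·463.9)/18592.6804 = 1724822.858908/18592.6804 = 92.7689.

92.7689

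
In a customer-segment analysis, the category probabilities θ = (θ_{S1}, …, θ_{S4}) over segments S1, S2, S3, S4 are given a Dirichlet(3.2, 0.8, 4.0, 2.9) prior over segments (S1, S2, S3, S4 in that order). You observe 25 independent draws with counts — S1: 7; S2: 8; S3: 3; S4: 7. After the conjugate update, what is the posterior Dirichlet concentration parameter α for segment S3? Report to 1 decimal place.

The Dirichlet prior is conjugate to the Multinomial likelihood: each posterior αⱼ = prior αⱼ + observed count nⱼ.
Posterior concentration: (10.2, 8.8, 7.0, 9.9), total = 35.9.
α_{S3} = 4.0 + 3 = 7.0.

7.0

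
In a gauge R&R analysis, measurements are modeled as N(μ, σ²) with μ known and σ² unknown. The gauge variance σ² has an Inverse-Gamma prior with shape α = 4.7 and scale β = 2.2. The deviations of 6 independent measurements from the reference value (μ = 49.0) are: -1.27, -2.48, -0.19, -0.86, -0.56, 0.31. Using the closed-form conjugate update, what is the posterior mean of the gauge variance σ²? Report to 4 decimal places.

0.9962

With known mean μ and an Inverse-Gamma(α, β) prior on σ², the Normal likelihood is conjugate: posterior is Inv-Gamma(α + n/2, β + Σ(xᵢ−μ)²/2).
Σ(xᵢ−μ)² = (-1.27)² + (-2.48)² + (-0.19)² + (-0.86)² + (-0.56)² + (0.31)² = 8.9487.
Posterior: Inv-Gamma(4.7 + 6/2, 2.2 + 8.9487/2) = Inv-Gamma(7.70, 6.67435).
E[σ²|data] = β/(α−1) = 6.67435/6.70 = 0.9962.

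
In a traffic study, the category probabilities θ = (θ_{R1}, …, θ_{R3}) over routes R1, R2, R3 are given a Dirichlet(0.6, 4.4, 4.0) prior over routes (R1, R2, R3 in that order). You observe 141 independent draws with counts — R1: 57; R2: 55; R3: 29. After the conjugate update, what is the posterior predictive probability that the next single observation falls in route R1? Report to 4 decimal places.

0.3840

The Dirichlet prior is conjugate to the Multinomial likelihood: each posterior αⱼ = prior αⱼ + observed count nⱼ.
Posterior concentration: (57.6, 59.4, 33.0), total = 150.0.
P(next = R1 | data) = α_{R1}/Σα = 0.3840.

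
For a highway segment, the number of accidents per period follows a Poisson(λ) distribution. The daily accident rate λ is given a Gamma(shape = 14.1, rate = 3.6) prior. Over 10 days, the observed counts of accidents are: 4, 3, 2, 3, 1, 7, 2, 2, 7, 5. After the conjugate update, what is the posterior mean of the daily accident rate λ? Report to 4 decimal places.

With a Gamma(shape α, rate β) prior, the Poisson likelihood is conjugate: the posterior is Gamma(α + ΣXᵢ, β + n).
Sum of counts S = 36 over n = 10 days.
Posterior: Gamma(α+S, β+n) = Gamma(14.1+36, 3.6+10) = Gamma(50.1, 13.6).
Posterior mean = α/β = 50.1/13.6 = 3.6838.

3.6838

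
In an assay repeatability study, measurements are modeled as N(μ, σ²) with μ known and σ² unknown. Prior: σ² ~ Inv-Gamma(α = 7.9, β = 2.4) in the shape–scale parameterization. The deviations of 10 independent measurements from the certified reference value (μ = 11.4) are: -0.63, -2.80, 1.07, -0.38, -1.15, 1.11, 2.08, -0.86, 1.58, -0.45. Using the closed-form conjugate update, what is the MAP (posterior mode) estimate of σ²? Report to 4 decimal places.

With known mean μ and an Inverse-Gamma(α, β) prior on σ², the Normal likelihood is conjugate: posterior is Inv-Gamma(α + n/2, β + Σ(xᵢ−μ)²/2).
Σ(xᵢ−μ)² = (-0.63)² + (-2.80)² + (1.07)² + (-0.38)² + (-1.15)² + (1.11)² + (2.08)² + (-0.86)² + (1.58)² + (-0.45)² = 19.8457.
Posterior: Inv-Gamma(7.9 + 10/2, 2.4 + 19.8457/2) = Inv-Gamma(12.90, 12.32285).
Mode = β/(α+1) = 12.32285/13.90 = 0.8865.

0.8865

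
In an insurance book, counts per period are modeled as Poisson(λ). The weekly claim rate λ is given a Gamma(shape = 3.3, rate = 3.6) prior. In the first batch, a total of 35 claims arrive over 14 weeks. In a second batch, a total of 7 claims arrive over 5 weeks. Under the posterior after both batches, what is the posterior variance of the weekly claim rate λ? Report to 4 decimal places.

With a Gamma(shape α, rate β) prior, the Poisson likelihood is conjugate: the posterior is Gamma(α + ΣXᵢ, β + n).
After batch 1: Gamma(α+S, β+n) = Gamma(3.3+35, 3.6+14) = Gamma(38.3, 17.6).
After batch 2: Gamma(α+S, β+n) = Gamma(38.3+7, 17.6+5) = Gamma(45.3, 22.6).
Var = α/β² = 45.3/22.6² = 0.0887.

0.0887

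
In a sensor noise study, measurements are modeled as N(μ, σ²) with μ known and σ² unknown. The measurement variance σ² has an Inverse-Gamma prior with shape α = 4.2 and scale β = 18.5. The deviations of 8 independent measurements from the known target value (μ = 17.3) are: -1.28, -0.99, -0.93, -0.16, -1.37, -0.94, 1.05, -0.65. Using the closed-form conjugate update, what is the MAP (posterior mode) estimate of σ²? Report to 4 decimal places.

2.4345

With known mean μ and an Inverse-Gamma(α, β) prior on σ², the Normal likelihood is conjugate: posterior is Inv-Gamma(α + n/2, β + Σ(xᵢ−μ)²/2).
Σ(xᵢ−μ)² = (-1.28)² + (-0.99)² + (-0.93)² + (-0.16)² + (-1.37)² + (-0.94)² + (1.05)² + (-0.65)² = 7.7945.
Posterior: Inv-Gamma(4.2 + 8/2, 18.5 + 7.7945/2) = Inv-Gamma(8.20, 22.39725).
Mode = β/(α+1) = 22.39725/9.20 = 2.4345.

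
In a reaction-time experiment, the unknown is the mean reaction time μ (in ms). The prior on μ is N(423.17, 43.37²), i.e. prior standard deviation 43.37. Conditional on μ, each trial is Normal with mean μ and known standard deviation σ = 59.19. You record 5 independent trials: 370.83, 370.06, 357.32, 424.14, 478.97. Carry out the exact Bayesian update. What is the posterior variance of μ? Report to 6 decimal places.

For Normal data with known variance σ², a Normal(μ₀, σ₀²) prior on μ is conjugate. Posterior precision = 1/σ₀² + n/σ²; posterior mean is the precision-weighted average of μ₀ and x̄.
σ₀² = 43.37² = 1880.9569, σ² = 59.19² = 3503.4561; σ² + n·σ₀² = 3503.4561 + 5·1880.9569 = 12908.2406.
Posterior precision = 1/σ₀² + n/σ² = 1/1880.9569 + 5/3503.4561 = (σ² + n·σ₀²)/(σ₀²σ²) = 12908.2406/(1880.9569·3503.4561); posterior variance σₙ² = σ₀²σ²/(σ² + n·σ₀²) = 1880.9569·3503.4561/12908.2406 = 510.514959.

510.514959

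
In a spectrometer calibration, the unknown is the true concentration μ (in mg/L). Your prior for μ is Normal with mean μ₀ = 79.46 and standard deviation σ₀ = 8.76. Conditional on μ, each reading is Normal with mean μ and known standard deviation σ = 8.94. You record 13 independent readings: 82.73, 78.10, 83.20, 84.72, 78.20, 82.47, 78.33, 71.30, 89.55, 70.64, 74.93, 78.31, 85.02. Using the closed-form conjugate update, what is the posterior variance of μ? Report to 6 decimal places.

For Normal data with known variance σ², a Normal(μ₀, σ₀²) prior on μ is conjugate. Posterior precision = 1/σ₀² + n/σ²; posterior mean is the precision-weighted average of μ₀ and x̄.
σ₀² = 8.76² = 76.7376, σ² = 8.94² = 79.9236; σ² + n·σ₀² = 79.9236 + 13·76.7376 = 1077.5124.
Posterior precision = 1/σ₀² + n/σ² = 1/76.7376 + 13/79.9236 = (σ² + n·σ₀²)/(σ₀²σ²) = 1077.5124/(76.7376·79.9236); posterior variance σₙ² = σ₀²σ²/(σ² + n·σ₀²) = 76.7376·79.9236/1077.5124 = 5.691949.

5.691949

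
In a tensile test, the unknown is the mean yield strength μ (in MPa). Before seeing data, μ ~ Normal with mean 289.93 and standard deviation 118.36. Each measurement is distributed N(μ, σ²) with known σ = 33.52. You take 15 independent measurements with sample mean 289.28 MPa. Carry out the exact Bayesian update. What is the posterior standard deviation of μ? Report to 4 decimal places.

8.6318

For Normal data with known variance σ², a Normal(μ₀, σ₀²) prior on μ is conjugate. Posterior precision = 1/σ₀² + n/σ²; posterior mean is the precision-weighted average of μ₀ and x̄.
σ₀² = 118.36² = 14009.0896, σ² = 33.52² = 1123.5904; σ² + n·σ₀² = 1123.5904 + 15·14009.0896 = 211259.9344.
Posterior precision = 1/σ₀² + n/σ² = 1/14009.0896 + 15/1123.5904 = (σ² + n·σ₀²)/(σ₀²σ²) = 211259.9344/(14009.0896·1123.5904); posterior variance σₙ² = σ₀²σ²/(σ² + n·σ₀²) = 14009.0896·1123.5904/211259.9344 = 74.507637.
Posterior SD = √σₙ² = √(14009.0896·1123.5904/211259.9344) = 8.6318.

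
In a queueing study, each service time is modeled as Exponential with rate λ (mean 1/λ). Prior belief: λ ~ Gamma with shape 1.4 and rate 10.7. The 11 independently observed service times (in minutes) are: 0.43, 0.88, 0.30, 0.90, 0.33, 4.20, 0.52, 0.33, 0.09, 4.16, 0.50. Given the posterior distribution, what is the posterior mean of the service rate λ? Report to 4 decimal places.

0.5313

With a Gamma(shape α, rate β) prior on the exponential rate λ, the posterior after n observations with total T = Σxᵢ is Gamma(α+n, β+T).
Sum of observations T = 12.64 minutes; n = 11.
Posterior: Gamma(1.4+11, 10.7+12.64) = Gamma(12.4, 23.34).
Posterior mean of λ = α/β = 12.4/23.34 = 0.5313.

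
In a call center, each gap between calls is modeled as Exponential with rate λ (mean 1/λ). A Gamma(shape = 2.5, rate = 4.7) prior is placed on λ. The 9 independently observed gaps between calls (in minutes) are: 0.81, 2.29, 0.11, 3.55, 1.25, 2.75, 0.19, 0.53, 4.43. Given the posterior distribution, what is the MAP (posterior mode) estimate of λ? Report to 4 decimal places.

With a Gamma(shape α, rate β) prior on the exponential rate λ, the posterior after n observations with total T = Σxᵢ is Gamma(α+n, β+T).
Sum of observations T = 15.91 minutes; n = 9.
Posterior: Gamma(2.5+9, 4.7+15.91) = Gamma(11.5, 20.61).
Mode = (α−1)/β = 0.5095.

0.5095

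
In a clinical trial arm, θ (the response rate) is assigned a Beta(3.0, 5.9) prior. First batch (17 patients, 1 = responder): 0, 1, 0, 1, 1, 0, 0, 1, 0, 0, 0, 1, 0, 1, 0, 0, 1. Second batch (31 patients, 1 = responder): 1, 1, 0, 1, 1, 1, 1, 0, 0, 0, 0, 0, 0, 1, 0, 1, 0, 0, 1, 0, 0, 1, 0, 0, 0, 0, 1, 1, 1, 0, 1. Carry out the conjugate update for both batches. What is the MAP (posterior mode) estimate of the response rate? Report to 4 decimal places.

0.4189

The Beta prior is conjugate to a Binomial/Bernoulli likelihood; the update adds successes to α and failures to β.
After batch 1: Beta(3.0+7, 5.9+10) = Beta(10.0, 15.9).
After batch 2: Beta(10.0+14, 15.9+17) = Beta(24.0, 32.9).
Mode of Beta(a,b) for a,b>1 is (a−1)/(a+b−2) = 23.0/54.9 = 0.4189.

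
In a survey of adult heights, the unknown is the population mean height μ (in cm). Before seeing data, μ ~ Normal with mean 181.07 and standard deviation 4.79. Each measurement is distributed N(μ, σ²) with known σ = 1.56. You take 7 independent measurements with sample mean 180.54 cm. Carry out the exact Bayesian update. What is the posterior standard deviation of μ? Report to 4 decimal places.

0.5852

For Normal data with known variance σ², a Normal(μ₀, σ₀²) prior on μ is conjugate. Posterior precision = 1/σ₀² + n/σ²; posterior mean is the precision-weighted average of μ₀ and x̄.
σ₀² = 4.79² = 22.9441, σ² = 1.56² = 2.4336; σ² + n·σ₀² = 2.4336 + 7·22.9441 = 163.0423.
Posterior precision = 1/σ₀² + n/σ² = 1/22.9441 + 7/2.4336 = (σ² + n·σ₀²)/(σ₀²σ²) = 163.0423/(22.9441·2.4336); posterior variance σₙ² = σ₀²σ²/(σ² + n·σ₀²) = 22.9441·2.4336/163.0423 = 0.342468.
Posterior SD = √σₙ² = √(22.9441·2.4336/163.0423) = 0.5852.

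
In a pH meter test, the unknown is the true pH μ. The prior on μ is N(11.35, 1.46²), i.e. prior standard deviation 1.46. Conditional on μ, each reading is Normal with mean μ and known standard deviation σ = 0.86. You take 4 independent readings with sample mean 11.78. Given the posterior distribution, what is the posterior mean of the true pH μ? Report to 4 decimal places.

11.7457

For Normal data with known variance σ², a Normal(μ₀, σ₀²) prior on μ is conjugate. Posterior precision = 1/σ₀² + n/σ²; posterior mean is the precision-weighted average of μ₀ and x̄.
n·x̄ = 4·11.78 = 47.12.
σ₀² = 1.46² = 2.1316, σ² = 0.86² = 0.7396; σ² + n·σ₀² = 0.7396 + 4·2.1316 = 9.266.
Posterior mean = (μ₀/σ₀² + n·x̄/σ²)/(1/σ₀² + n/σ²) = (σ²·μ₀ + σ₀²·n·x̄)/(σ² + n·σ₀²) = (0.7396·11.35 + 2.1316·47.12)/9.266 = 108.835452/9.266 = 11.7457.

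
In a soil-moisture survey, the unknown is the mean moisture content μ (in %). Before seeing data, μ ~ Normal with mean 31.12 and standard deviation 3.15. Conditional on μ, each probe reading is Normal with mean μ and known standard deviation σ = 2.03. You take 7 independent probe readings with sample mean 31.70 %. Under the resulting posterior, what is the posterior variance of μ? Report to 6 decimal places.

For Normal data with known variance σ², a Normal(μ₀, σ₀²) prior on μ is conjugate. Posterior precision = 1/σ₀² + n/σ²; posterior mean is the precision-weighted average of μ₀ and x̄.
σ₀² = 3.15² = 9.9225, σ² = 2.03² = 4.1209; σ² + n·σ₀² = 4.1209 + 7·9.9225 = 73.5784.
Posterior precision = 1/σ₀² + n/σ² = 1/9.9225 + 7/4.1209 = (σ² + n·σ₀²)/(σ₀²σ²) = 73.5784/(9.9225·4.1209); posterior variance σₙ² = σ₀²σ²/(σ² + n·σ₀²) = 9.9225·4.1209/73.5784 = 0.555729.

0.555729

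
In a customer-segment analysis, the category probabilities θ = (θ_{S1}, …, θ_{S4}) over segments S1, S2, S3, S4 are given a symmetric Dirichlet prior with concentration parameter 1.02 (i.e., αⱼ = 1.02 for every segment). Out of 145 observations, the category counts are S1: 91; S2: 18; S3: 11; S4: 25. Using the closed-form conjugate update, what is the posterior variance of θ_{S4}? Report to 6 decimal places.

0.000960

The Dirichlet prior is conjugate to the Multinomial likelihood: each posterior αⱼ = prior αⱼ + observed count nⱼ.
Posterior concentration: (92.02, 19.02, 12.02, 26.02), total = 149.08.
Var[θ_j] = α_j(Σα−α_j)/((Σα)²(Σα+1)) = 26.02·123.06/(149.08²·150.08) = 0.000960.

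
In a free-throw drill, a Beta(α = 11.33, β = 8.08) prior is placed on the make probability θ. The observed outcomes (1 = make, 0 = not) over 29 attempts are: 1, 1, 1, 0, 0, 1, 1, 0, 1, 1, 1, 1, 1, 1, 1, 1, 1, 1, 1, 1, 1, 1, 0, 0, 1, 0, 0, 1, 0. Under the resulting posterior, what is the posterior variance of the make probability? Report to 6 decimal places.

The Beta prior is conjugate to a Binomial/Bernoulli likelihood; the update adds successes to α and failures to β.
Posterior: Beta(α+k, β+n−k) = Beta(11.33+21, 8.08+8) = Beta(32.33, 16.08).
Var = αβ/((α+β)²(α+β+1)) = 32.33·16.08/(48.41²·49.41) = 0.004490.

0.004490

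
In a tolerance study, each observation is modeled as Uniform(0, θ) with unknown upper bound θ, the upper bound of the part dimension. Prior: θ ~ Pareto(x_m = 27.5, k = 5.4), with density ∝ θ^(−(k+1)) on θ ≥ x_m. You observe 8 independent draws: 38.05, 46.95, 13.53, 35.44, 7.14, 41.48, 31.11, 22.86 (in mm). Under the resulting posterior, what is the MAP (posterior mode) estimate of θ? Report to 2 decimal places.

A Pareto(scale x_m, shape k) prior on the upper bound θ of Uniform(0, θ) is conjugate: posterior is Pareto(max(x_m, max xᵢ), k + n).
Sample maximum = 46.95; prior scale x_m = 27.5 → posterior scale = max = 46.95.
Posterior shape = 5.4 + 8 = 13.4.
The Pareto density is decreasing on [x_m, ∞), so the mode is x_m = 46.95.

46.95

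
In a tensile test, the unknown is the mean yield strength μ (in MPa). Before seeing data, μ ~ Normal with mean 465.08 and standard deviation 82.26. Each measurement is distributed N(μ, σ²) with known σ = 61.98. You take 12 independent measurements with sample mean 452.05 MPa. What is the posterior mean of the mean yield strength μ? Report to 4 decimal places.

452.6386

For Normal data with known variance σ², a Normal(μ₀, σ₀²) prior on μ is conjugate. Posterior precision = 1/σ₀² + n/σ²; posterior mean is the precision-weighted average of μ₀ and x̄.
n·x̄ = 12·452.05 = 5424.6.
σ₀² = 82.26² = 6766.7076, σ² = 61.98² = 3841.5204; σ² + n·σ₀² = 3841.5204 + 12·6766.7076 = 85042.0116.
Posterior mean = (μ₀/σ₀² + n·x̄/σ²)/(1/σ₀² + n/σ²) = (σ²·μ₀ + σ₀²·n·x̄)/(σ² + n·σ₀²) = (3841.5204·465.08 + 6766.7076·5424.6)/85042.0116 = 38493296.354592/85042.0116 = 452.6386.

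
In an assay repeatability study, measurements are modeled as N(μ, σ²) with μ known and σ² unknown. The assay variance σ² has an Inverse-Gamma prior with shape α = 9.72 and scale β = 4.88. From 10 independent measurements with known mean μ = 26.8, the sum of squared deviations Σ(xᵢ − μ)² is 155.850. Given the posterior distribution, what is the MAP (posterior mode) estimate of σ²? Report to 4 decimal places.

5.2675

With known mean μ and an Inverse-Gamma(α, β) prior on σ², the Normal likelihood is conjugate: posterior is Inv-Gamma(α + n/2, β + Σ(xᵢ−μ)²/2).
Posterior: Inv-Gamma(9.72 + 10/2, 4.88 + 155.850/2) = Inv-Gamma(14.72, 82.8050).
Mode = β/(α+1) = 82.8050/15.72 = 5.2675.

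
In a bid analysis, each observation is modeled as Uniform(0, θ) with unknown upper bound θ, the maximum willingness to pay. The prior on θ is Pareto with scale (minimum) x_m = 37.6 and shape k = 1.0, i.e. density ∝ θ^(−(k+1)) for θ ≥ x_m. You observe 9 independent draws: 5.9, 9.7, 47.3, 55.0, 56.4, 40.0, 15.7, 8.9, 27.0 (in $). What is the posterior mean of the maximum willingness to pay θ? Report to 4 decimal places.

A Pareto(scale x_m, shape k) prior on the upper bound θ of Uniform(0, θ) is conjugate: posterior is Pareto(max(x_m, max xᵢ), k + n).
Sample maximum = 56.4; prior scale x_m = 37.6 → posterior scale = max = 56.4.
Posterior shape = 1.0 + 9 = 10.0.
E[θ|data] = k·x_m/(k−1) = 10.0·56.4/9.0 = 62.6667.

62.6667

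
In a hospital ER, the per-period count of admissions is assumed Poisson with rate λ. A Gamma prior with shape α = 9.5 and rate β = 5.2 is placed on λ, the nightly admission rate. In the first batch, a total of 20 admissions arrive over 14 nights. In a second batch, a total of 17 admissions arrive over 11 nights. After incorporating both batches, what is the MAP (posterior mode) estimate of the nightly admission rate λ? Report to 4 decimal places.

With a Gamma(shape α, rate β) prior, the Poisson likelihood is conjugate: the posterior is Gamma(α + ΣXᵢ, β + n).
After batch 1: Gamma(α+S, β+n) = Gamma(9.5+20, 5.2+14) = Gamma(29.5, 19.2).
After batch 2: Gamma(α+S, β+n) = Gamma(29.5+17, 19.2+11) = Gamma(46.5, 30.2).
Mode of Gamma(α,β) for α≥1 is (α−1)/β = 45.5/30.2 = 1.5066.

1.5066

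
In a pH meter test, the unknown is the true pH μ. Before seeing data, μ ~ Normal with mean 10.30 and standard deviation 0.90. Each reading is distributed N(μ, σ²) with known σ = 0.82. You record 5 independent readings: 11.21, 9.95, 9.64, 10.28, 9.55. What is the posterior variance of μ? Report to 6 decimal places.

For Normal data with known variance σ², a Normal(μ₀, σ₀²) prior on μ is conjugate. Posterior precision = 1/σ₀² + n/σ²; posterior mean is the precision-weighted average of μ₀ and x̄.
σ₀² = 0.90² = 0.81, σ² = 0.82² = 0.6724; σ² + n·σ₀² = 0.6724 + 5·0.81 = 4.7224.
Posterior precision = 1/σ₀² + n/σ² = 1/0.81 + 5/0.6724 = (σ² + n·σ₀²)/(σ₀²σ²) = 4.7224/(0.81·0.6724); posterior variance σₙ² = σ₀²σ²/(σ² + n·σ₀²) = 0.81·0.6724/4.7224 = 0.115332.

0.115332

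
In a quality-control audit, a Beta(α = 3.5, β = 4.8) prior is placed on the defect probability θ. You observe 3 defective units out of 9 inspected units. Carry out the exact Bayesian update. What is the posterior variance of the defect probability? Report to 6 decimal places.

0.012817

The Beta prior is conjugate to a Binomial/Bernoulli likelihood; the update adds successes to α and failures to β.
Posterior: Beta(α+k, β+n−k) = Beta(3.5+3, 4.8+6) = Beta(6.5, 10.8).
Var = αβ/((α+β)²(α+β+1)) = 6.5·10.8/(17.3²·18.3) = 0.012817.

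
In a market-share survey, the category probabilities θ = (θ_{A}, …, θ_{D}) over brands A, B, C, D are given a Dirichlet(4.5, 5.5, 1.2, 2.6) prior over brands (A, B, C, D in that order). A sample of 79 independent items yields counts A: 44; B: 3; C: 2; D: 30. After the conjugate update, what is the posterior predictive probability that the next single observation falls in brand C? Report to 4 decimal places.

0.0345

The Dirichlet prior is conjugate to the Multinomial likelihood: each posterior αⱼ = prior αⱼ + observed count nⱼ.
Posterior concentration: (48.5, 8.5, 3.2, 32.6), total = 92.8.
P(next = C | data) = α_{C}/Σα = 0.0345.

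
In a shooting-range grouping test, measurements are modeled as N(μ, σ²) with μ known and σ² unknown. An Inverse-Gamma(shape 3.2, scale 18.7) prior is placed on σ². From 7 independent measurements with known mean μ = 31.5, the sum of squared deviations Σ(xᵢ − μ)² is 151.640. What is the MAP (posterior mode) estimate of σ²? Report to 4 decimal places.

With known mean μ and an Inverse-Gamma(α, β) prior on σ², the Normal likelihood is conjugate: posterior is Inv-Gamma(α + n/2, β + Σ(xᵢ−μ)²/2).
Posterior: Inv-Gamma(3.2 + 7/2, 18.7 + 151.640/2) = Inv-Gamma(6.70, 94.5200).
Mode = β/(α+1) = 94.5200/7.70 = 12.2753.

12.2753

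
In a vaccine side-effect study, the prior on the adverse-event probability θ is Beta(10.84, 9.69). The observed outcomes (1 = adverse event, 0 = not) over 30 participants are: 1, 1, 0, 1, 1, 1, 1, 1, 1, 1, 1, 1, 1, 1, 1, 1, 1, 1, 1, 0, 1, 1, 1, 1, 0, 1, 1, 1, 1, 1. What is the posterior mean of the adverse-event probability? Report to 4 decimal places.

0.7489

The Beta prior is conjugate to a Binomial/Bernoulli likelihood; the update adds successes to α and failures to β.
Posterior: Beta(α+k, β+n−k) = Beta(10.84+27, 9.69+3) = Beta(37.84, 12.69).
Posterior mean = α/(α+β) = 37.84/50.53 = 0.7489.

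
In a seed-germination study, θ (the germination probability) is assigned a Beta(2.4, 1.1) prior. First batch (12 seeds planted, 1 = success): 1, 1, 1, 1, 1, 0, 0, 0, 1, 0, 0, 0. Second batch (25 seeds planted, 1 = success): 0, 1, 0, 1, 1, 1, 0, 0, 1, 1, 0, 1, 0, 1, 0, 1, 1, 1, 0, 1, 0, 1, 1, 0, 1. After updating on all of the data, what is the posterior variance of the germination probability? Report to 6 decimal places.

0.005878

The Beta prior is conjugate to a Binomial/Bernoulli likelihood; the update adds successes to α and failures to β.
After batch 1: Beta(2.4+6, 1.1+6) = Beta(8.4, 7.1).
After batch 2: Beta(8.4+15, 7.1+10) = Beta(23.4, 17.1).
Var = αβ/((α+β)²(α+β+1)) = 23.4·17.1/(40.5²·41.5) = 0.005878.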